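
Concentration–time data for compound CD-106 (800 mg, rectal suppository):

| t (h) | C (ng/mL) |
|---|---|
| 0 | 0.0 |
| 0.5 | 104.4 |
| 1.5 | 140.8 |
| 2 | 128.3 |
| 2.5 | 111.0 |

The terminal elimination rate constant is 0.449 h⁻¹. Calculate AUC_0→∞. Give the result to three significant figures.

Trapezoidal AUC_0→2.5:
  [0→0.5]: (0.0+104.4)/2 × 0.5 = 26.1
  [0.5→1.5]: (104.4+140.8)/2 × 1 = 122.6
  [1.5→2]: (140.8+128.3)/2 × 0.5 = 67.275
  [2→2.5]: (128.3+111.0)/2 × 0.5 = 59.825
  Sum = 275.8 ng/mL·h
Extrapolated tail: C_last / k_e = 111.0 / 0.449 = 247.216
AUC_0→∞ = 275.8 + 247.216 = 523.016 ng/mL·h

AUC = 523 ng/mL·h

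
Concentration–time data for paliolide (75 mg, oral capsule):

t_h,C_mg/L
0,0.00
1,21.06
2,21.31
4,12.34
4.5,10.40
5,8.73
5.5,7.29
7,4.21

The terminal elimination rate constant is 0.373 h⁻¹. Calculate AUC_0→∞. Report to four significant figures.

AUC = 99.75 mg/L·h

Trapezoidal AUC_0→7:
  [0→1]: (0.00+21.06)/2 × 1 = 10.53
  [1→2]: (21.06+21.31)/2 × 1 = 21.185
  [2→4]: (21.31+12.34)/2 × 2 = 33.65
  [4→4.5]: (12.34+10.40)/2 × 0.5 = 5.685
  [4.5→5]: (10.40+8.73)/2 × 0.5 = 4.7825
  [5→5.5]: (8.73+7.29)/2 × 0.5 = 4.005
  [5.5→7]: (7.29+4.21)/2 × 1.5 = 8.625
  Sum = 88.4625 mg/L·h
Extrapolated tail: C_last / k_e = 4.21 / 0.373 = 11.287
AUC_0→∞ = 88.4625 + 11.287 = 99.7495 mg/L·h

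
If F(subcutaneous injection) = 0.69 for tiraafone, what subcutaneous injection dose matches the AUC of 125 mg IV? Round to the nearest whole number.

For equal systemic exposure: F × D_ev = D_iv
D_ev = D_iv / F = 125 / 0.69 = 181.159 mg

D_subcutaneous = 181 mg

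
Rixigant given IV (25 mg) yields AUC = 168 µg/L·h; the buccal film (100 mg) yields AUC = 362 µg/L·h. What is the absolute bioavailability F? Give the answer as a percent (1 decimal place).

F = 53.9%

F = (AUC_ev / D_ev) / (AUC_iv / D_iv)
  = (362/100) / (168/25)
  = 3.62 / 6.72 = 0.5387
  = 53.87%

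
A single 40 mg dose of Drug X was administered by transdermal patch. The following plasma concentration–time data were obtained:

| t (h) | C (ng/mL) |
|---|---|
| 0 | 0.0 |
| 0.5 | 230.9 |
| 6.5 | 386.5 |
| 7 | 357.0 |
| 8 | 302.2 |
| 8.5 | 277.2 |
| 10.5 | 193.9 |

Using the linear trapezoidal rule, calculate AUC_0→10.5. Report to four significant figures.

AUC = 3041 ng/mL·h

Trapezoidal AUC_0→10.5:
  [0→0.5]: (0.0+230.9)/2 × 0.5 = 57.725
  [0.5→6.5]: (230.9+386.5)/2 × 6 = 1852.2
  [6.5→7]: (386.5+357.0)/2 × 0.5 = 185.875
  [7→8]: (357.0+302.2)/2 × 1 = 329.6
  [8→8.5]: (302.2+277.2)/2 × 0.5 = 144.85
  [8.5→10.5]: (277.2+193.9)/2 × 2 = 471.1
  Sum = 3041.35 ng/mL·h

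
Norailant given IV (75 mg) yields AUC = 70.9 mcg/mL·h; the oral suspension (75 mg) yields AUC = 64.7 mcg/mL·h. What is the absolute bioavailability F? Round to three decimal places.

F = (AUC_ev / D_ev) / (AUC_iv / D_iv)
  = (64.7/75) / (70.9/75)
  = 0.862667 / 0.945333 = 0.9126

F = 0.913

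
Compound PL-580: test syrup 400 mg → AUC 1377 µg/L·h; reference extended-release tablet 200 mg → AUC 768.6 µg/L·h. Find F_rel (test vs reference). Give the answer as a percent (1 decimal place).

F_rel = (AUC_test/D_test) / (AUC_ref/D_ref)
      = (1377/400) / (768.6/200)
      = 3.4425 / 3.843 = 0.8958 = 89.58%

F_rel = 89.6%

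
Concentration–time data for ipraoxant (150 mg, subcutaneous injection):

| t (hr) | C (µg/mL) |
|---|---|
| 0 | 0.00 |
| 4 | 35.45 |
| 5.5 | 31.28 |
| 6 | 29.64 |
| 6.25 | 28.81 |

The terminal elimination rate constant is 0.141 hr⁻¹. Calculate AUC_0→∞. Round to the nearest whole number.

AUC = 348 µg/mL·hr

Trapezoidal AUC_0→6.25:
  [0→4]: (0.00+35.45)/2 × 4 = 70.9
  [4→5.5]: (35.45+31.28)/2 × 1.5 = 50.0475
  [5.5→6]: (31.28+29.64)/2 × 0.5 = 15.23
  [6→6.25]: (29.64+28.81)/2 × 0.25 = 7.30625
  Sum = 143.48375 µg/mL·hr
Extrapolated tail: C_last / k_e = 28.81 / 0.141 = 204.326
AUC_0→∞ = 143.48375 + 204.326 = 347.80975 µg/mL·hr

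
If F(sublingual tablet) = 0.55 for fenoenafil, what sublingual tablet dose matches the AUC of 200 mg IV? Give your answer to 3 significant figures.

D_sublingual = 364 mg

For equal systemic exposure: F × D_ev = D_iv
D_ev = D_iv / F = 200 / 0.55 = 363.636 mg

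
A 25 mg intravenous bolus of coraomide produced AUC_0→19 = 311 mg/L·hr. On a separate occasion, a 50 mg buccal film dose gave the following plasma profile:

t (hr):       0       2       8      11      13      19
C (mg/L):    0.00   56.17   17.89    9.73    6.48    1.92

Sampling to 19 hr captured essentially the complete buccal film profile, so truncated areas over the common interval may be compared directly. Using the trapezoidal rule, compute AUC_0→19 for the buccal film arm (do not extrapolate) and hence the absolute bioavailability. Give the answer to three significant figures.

Trapezoidal AUC_0→19 (buccal film):
  [0→2]: (0.00+56.17)/2 × 2 = 56.17
  [2→8]: (56.17+17.89)/2 × 6 = 222.18
  [8→11]: (17.89+9.73)/2 × 3 = 41.43
  [11→13]: (9.73+6.48)/2 × 2 = 16.21
  [13→19]: (6.48+1.92)/2 × 6 = 25.2
  Sum = 361.19 mg/L·hr
F = (AUC_ev/D_ev)/(AUC_iv/D_iv) = (361.19/50)/(311/25) = 7.2238/12.44 = 0.5807

F = 0.581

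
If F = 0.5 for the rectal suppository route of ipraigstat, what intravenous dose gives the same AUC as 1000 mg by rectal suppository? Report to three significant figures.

D_iv = 500 mg

Systemic exposure from an extravascular dose = F × D_ev, so the equivalent IV dose is F × D_ev.
D_iv = F × D_ev = 0.5 × 1000 = 500 mg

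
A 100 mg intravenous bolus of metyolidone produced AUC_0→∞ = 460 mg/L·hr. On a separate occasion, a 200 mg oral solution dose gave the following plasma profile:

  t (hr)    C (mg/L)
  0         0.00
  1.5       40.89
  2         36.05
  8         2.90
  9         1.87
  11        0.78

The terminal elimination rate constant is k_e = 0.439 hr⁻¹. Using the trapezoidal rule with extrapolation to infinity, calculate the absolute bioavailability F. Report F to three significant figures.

F = 0.189

Trapezoidal AUC_0→11 (oral solution):
  [0→1.5]: (0.00+40.89)/2 × 1.5 = 30.6675
  [1.5→2]: (40.89+36.05)/2 × 0.5 = 19.235
  [2→8]: (36.05+2.90)/2 × 6 = 116.85
  [8→9]: (2.90+1.87)/2 × 1 = 2.385
  [9→11]: (1.87+0.78)/2 × 2 = 2.65
  Sum = 171.7875 mg/L·hr
Tail: C_last/k_e = 0.78/0.439 = 1.777
AUC_0→∞ (oral solution) = 171.7875 + 1.777 = 173.5645 mg/L·hr
F = (AUC_ev/D_ev)/(AUC_iv/D_iv) = (173.5645/200)/(460/100) = 0.8678225/4.6 = 0.1887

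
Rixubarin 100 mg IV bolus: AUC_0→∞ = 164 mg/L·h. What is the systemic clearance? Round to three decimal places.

CL = Dose_iv / AUC_0→∞
   = 100 / 164 = 0.609756 L/h

CL = 0.610 L/h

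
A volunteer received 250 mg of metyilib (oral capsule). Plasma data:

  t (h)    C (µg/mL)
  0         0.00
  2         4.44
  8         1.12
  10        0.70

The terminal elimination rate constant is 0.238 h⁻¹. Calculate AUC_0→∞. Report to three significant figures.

AUC = 25.9 µg/mL·h

Trapezoidal AUC_0→10:
  [0→2]: (0.00+4.44)/2 × 2 = 4.44
  [2→8]: (4.44+1.12)/2 × 6 = 16.68
  [8→10]: (1.12+0.70)/2 × 2 = 1.82
  Sum = 22.94 µg/mL·h
Extrapolated tail: C_last / k_e = 0.70 / 0.238 = 2.941
AUC_0→∞ = 22.94 + 2.941 = 25.881 µg/mL·h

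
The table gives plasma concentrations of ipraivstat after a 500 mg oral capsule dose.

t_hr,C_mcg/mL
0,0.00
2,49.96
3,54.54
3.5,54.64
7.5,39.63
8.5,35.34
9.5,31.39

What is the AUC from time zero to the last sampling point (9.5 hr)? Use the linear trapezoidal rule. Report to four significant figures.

Trapezoidal AUC_0→9.5:
  [0→2]: (0.00+49.96)/2 × 2 = 49.96
  [2→3]: (49.96+54.54)/2 × 1 = 52.25
  [3→3.5]: (54.54+54.64)/2 × 0.5 = 27.295
  [3.5→7.5]: (54.64+39.63)/2 × 4 = 188.54
  [7.5→8.5]: (39.63+35.34)/2 × 1 = 37.485
  [8.5→9.5]: (35.34+31.39)/2 × 1 = 33.365
  Sum = 388.895 mcg/mL·hr

AUC = 388.9 mcg/mL·hr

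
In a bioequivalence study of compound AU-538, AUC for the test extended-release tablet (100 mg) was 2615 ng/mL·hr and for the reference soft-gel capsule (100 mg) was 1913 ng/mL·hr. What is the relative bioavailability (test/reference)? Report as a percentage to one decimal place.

F_rel = 136.7%

F_rel = (AUC_test/D_test) / (AUC_ref/D_ref)
      = (2615/100) / (1913/100)
      = 26.15 / 19.13 = 1.3670 = 136.70%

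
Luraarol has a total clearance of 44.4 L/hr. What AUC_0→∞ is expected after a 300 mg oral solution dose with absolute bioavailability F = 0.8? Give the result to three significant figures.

AUC = 5.41 mg/L·hr

AUC_0→∞ = F × Dose / CL
        = 0.8 × 300 / 44.4 = 5.40541 mg/L·hr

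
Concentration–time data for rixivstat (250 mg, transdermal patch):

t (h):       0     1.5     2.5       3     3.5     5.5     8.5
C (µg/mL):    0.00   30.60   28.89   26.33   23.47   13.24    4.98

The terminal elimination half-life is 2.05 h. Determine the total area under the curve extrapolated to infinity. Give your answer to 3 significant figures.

AUC = 158 µg/mL·h

Trapezoidal AUC_0→8.5:
  [0→1.5]: (0.00+30.60)/2 × 1.5 = 22.95
  [1.5→2.5]: (30.60+28.89)/2 × 1 = 29.745
  [2.5→3]: (28.89+26.33)/2 × 0.5 = 13.805
  [3→3.5]: (26.33+23.47)/2 × 0.5 = 12.45
  [3.5→5.5]: (23.47+13.24)/2 × 2 = 36.71
  [5.5→8.5]: (13.24+4.98)/2 × 3 = 27.33
  Sum = 142.99 µg/mL·h
k_e = ln2 / t½ = 0.693147 / 2.05 = 0.3381 h^-1
Extrapolated tail: C_last / k_e = 4.98 / 0.3381 = 14.729
AUC_0→∞ = 142.99 + 14.729 = 157.719 µg/mL·h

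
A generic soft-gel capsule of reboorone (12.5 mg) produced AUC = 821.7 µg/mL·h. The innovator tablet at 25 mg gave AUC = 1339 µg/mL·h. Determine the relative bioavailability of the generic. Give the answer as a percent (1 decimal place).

F_rel = (AUC_test/D_test) / (AUC_ref/D_ref)
      = (821.7/12.5) / (1339/25)
      = 65.736 / 53.56 = 1.2273 = 122.73%

F_rel = 122.7%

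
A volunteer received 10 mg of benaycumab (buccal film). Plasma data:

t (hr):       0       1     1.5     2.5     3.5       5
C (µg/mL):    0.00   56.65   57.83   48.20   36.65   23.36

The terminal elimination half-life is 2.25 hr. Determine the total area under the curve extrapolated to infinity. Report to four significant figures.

Trapezoidal AUC_0→5:
  [0→1]: (0.00+56.65)/2 × 1 = 28.325
  [1→1.5]: (56.65+57.83)/2 × 0.5 = 28.62
  [1.5→2.5]: (57.83+48.20)/2 × 1 = 53.015
  [2.5→3.5]: (48.20+36.65)/2 × 1 = 42.425
  [3.5→5]: (36.65+23.36)/2 × 1.5 = 45.0075
  Sum = 197.3925 µg/mL·hr
k_e = ln2 / t½ = 0.693147 / 2.25 = 0.3081 hr^-1
Extrapolated tail: C_last / k_e = 23.36 / 0.3081 = 75.820
AUC_0→∞ = 197.3925 + 75.820 = 273.2125 µg/mL·hr

AUC = 273.2 µg/mL·hr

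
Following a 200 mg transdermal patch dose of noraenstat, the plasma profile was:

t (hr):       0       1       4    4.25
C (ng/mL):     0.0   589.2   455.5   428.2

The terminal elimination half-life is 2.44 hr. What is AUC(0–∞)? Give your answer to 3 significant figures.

Trapezoidal AUC_0→4.25:
  [0→1]: (0.0+589.2)/2 × 1 = 294.6
  [1→4]: (589.2+455.5)/2 × 3 = 1567.05
  [4→4.25]: (455.5+428.2)/2 × 0.25 = 110.4625
  Sum = 1972.1125 ng/mL·hr
k_e = ln2 / t½ = 0.693147 / 2.44 = 0.2841 hr^-1
Extrapolated tail: C_last / k_e = 428.2 / 0.2841 = 1507.216
AUC_0→∞ = 1972.1125 + 1507.216 = 3479.3285 ng/mL·hr

AUC = 3480 ng/mL·hr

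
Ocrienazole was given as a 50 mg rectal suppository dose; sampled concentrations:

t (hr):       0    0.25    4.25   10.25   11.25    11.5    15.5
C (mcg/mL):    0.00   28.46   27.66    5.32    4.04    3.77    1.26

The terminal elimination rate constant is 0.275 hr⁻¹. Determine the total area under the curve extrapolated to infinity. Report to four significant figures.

AUC = 235.0 mcg/mL·hr

Trapezoidal AUC_0→15.5:
  [0→0.25]: (0.00+28.46)/2 × 0.25 = 3.5575
  [0.25→4.25]: (28.46+27.66)/2 × 4 = 112.24
  [4.25→10.25]: (27.66+5.32)/2 × 6 = 98.94
  [10.25→11.25]: (5.32+4.04)/2 × 1 = 4.68
  [11.25→11.5]: (4.04+3.77)/2 × 0.25 = 0.97625
  [11.5→15.5]: (3.77+1.26)/2 × 4 = 10.06
  Sum = 230.45375 mcg/mL·hr
Extrapolated tail: C_last / k_e = 1.26 / 0.275 = 4.582
AUC_0→∞ = 230.45375 + 4.582 = 235.03575 mcg/mL·hr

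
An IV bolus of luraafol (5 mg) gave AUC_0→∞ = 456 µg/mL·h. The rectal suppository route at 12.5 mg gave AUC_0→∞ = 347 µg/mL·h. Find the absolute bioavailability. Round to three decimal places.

F = 0.304

F = (AUC_ev / D_ev) / (AUC_iv / D_iv)
  = (347/12.5) / (456/5)
  = 27.76 / 91.2 = 0.3044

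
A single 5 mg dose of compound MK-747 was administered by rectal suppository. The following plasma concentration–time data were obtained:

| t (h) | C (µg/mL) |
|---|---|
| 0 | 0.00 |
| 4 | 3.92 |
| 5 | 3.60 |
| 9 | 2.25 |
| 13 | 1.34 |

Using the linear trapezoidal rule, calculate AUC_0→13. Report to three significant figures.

AUC = 30.5 µg/mL·h

Trapezoidal AUC_0→13:
  [0→4]: (0.00+3.92)/2 × 4 = 7.84
  [4→5]: (3.92+3.60)/2 × 1 = 3.76
  [5→9]: (3.60+2.25)/2 × 4 = 11.7
  [9→13]: (2.25+1.34)/2 × 4 = 7.18
  Sum = 30.48 µg/mL·h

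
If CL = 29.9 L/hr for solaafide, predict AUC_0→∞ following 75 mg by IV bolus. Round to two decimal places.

AUC = 2.51 mg/L·hr

AUC_0→∞ = Dose_iv / CL
        = 75 / 29.9 = 2.50836 mg/L·hr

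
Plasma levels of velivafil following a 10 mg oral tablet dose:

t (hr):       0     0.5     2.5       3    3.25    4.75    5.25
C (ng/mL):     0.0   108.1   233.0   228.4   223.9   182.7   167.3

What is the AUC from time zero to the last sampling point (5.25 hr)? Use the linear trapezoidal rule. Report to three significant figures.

AUC = 932 ng/mL·hr

Trapezoidal AUC_0→5.25:
  [0→0.5]: (0.0+108.1)/2 × 0.5 = 27.025
  [0.5→2.5]: (108.1+233.0)/2 × 2 = 341.1
  [2.5→3]: (233.0+228.4)/2 × 0.5 = 115.35
  [3→3.25]: (228.4+223.9)/2 × 0.25 = 56.5375
  [3.25→4.75]: (223.9+182.7)/2 × 1.5 = 304.95
  [4.75→5.25]: (182.7+167.3)/2 × 0.5 = 87.5
  Sum = 932.4625 ng/mL·hr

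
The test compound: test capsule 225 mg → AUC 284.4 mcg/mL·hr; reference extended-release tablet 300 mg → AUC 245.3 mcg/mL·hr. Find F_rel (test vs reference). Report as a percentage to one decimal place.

F_rel = 154.6%

F_rel = (AUC_test/D_test) / (AUC_ref/D_ref)
      = (284.4/225) / (245.3/300)
      = 1.264 / 0.817667 = 1.5459 = 154.59%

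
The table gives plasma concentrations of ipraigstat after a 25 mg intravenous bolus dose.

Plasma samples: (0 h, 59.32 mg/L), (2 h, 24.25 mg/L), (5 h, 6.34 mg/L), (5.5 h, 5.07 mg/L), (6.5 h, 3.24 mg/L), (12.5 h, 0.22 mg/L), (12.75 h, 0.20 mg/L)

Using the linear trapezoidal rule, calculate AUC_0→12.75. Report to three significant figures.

Trapezoidal AUC_0→12.75:
  [0→2]: (59.32+24.25)/2 × 2 = 83.57
  [2→5]: (24.25+6.34)/2 × 3 = 45.885
  [5→5.5]: (6.34+5.07)/2 × 0.5 = 2.8525
  [5.5→6.5]: (5.07+3.24)/2 × 1 = 4.155
  [6.5→12.5]: (3.24+0.22)/2 × 6 = 10.38
  [12.5→12.75]: (0.22+0.20)/2 × 0.25 = 0.0525
  Sum = 146.895 mg/L·h

AUC = 147 mg/L·h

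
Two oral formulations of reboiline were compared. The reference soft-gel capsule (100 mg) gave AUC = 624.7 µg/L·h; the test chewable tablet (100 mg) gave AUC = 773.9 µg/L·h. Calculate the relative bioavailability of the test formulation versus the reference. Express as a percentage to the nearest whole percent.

F_rel = 124%

F_rel = (AUC_test/D_test) / (AUC_ref/D_ref)
      = (773.9/100) / (624.7/100)
      = 7.739 / 6.247 = 1.2388 = 123.88%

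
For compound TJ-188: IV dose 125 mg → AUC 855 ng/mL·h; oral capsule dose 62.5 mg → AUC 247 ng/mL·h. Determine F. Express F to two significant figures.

F = (AUC_ev / D_ev) / (AUC_iv / D_iv)
  = (247/62.5) / (855/125)
  = 3.952 / 6.84 = 0.5778

F = 0.58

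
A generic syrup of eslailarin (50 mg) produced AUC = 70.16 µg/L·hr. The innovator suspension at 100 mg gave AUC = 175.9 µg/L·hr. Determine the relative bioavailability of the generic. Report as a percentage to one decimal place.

F_rel = (AUC_test/D_test) / (AUC_ref/D_ref)
      = (70.16/50) / (175.9/100)
      = 1.4032 / 1.759 = 0.7977 = 79.77%

F_rel = 79.8%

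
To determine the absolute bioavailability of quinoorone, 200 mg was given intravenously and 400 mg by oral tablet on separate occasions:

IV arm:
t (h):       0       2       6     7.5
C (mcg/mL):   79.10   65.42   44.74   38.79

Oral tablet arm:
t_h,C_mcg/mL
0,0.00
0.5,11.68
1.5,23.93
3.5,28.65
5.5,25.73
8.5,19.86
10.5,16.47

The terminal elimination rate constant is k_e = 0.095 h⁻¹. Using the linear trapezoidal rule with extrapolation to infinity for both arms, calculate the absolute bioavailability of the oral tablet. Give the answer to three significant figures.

F = 0.243

Trapezoidal AUC_0→7.5 (IV):
  [0→2]: (79.10+65.42)/2 × 2 = 144.52
  [2→6]: (65.42+44.74)/2 × 4 = 220.32
  [6→7.5]: (44.74+38.79)/2 × 1.5 = 62.6475
  Sum = 427.4875 mcg/mL·h
IV tail: 38.79/0.095 = 408.316; AUC_iv,0→∞ = 427.4875 + 408.316 = 835.8035 mcg/mL·h
Trapezoidal AUC_0→10.5 (oral tablet):
  [0→0.5]: (0.00+11.68)/2 × 0.5 = 2.92
  [0.5→1.5]: (11.68+23.93)/2 × 1 = 17.805
  [1.5→3.5]: (23.93+28.65)/2 × 2 = 52.58
  [3.5→5.5]: (28.65+25.73)/2 × 2 = 54.38
  [5.5→8.5]: (25.73+19.86)/2 × 3 = 68.385
  [8.5→10.5]: (19.86+16.47)/2 × 2 = 36.33
  Sum = 232.4 mcg/mL·h
oral tablet tail: 16.47/0.095 = 173.368; AUC_ev,0→∞ = 232.4 + 173.368 = 405.768 mcg/mL·h
F = (AUC_ev/D_ev)/(AUC_iv/D_iv) = (405.768/400)/(835.8035/200) = 1.01442/4.1790175 = 0.2427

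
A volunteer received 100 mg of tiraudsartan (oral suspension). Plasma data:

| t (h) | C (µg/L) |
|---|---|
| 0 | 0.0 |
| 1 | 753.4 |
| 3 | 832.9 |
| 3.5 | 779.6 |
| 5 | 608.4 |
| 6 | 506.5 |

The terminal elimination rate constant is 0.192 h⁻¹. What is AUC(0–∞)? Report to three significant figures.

AUC = 6600 µg/L·h

Trapezoidal AUC_0→6:
  [0→1]: (0.0+753.4)/2 × 1 = 376.7
  [1→3]: (753.4+832.9)/2 × 2 = 1586.3
  [3→3.5]: (832.9+779.6)/2 × 0.5 = 403.125
  [3.5→5]: (779.6+608.4)/2 × 1.5 = 1041.0
  [5→6]: (608.4+506.5)/2 × 1 = 557.45
  Sum = 3964.575 µg/L·h
Extrapolated tail: C_last / k_e = 506.5 / 0.192 = 2638.021
AUC_0→∞ = 3964.575 + 2638.021 = 6602.596 µg/L·h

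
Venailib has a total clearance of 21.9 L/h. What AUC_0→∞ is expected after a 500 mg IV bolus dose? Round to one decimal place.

AUC = 22.8 mg/L·h

AUC_0→∞ = Dose_iv / CL
        = 500 / 21.9 = 22.8311 mg/L·h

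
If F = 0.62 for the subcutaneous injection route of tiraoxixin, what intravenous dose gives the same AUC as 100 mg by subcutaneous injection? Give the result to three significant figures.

D_iv = 62.0 mg

Systemic exposure from an extravascular dose = F × D_ev, so the equivalent IV dose is F × D_ev.
D_iv = F × D_ev = 0.62 × 100 = 62 mg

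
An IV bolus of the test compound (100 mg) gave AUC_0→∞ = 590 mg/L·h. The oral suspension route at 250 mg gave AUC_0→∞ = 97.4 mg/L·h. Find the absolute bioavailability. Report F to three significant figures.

F = (AUC_ev / D_ev) / (AUC_iv / D_iv)
  = (97.4/250) / (590/100)
  = 0.3896 / 5.9 = 0.0660

F = 0.0660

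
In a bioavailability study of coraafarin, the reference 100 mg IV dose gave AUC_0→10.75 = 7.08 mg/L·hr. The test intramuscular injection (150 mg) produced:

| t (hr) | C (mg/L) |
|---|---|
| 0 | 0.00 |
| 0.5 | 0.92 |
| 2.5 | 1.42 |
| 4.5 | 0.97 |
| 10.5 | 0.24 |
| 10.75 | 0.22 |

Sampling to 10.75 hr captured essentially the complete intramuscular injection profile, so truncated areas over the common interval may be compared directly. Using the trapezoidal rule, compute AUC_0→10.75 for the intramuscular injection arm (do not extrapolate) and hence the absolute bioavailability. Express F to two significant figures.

Trapezoidal AUC_0→10.75 (intramuscular injection):
  [0→0.5]: (0.00+0.92)/2 × 0.5 = 0.23
  [0.5→2.5]: (0.92+1.42)/2 × 2 = 2.34
  [2.5→4.5]: (1.42+0.97)/2 × 2 = 2.39
  [4.5→10.5]: (0.97+0.24)/2 × 6 = 3.63
  [10.5→10.75]: (0.24+0.22)/2 × 0.25 = 0.0575
  Sum = 8.6475 mg/L·hr
F = (AUC_ev/D_ev)/(AUC_iv/D_iv) = (8.6475/150)/(7.08/100) = 0.05765/0.0708 = 0.8143

F = 0.81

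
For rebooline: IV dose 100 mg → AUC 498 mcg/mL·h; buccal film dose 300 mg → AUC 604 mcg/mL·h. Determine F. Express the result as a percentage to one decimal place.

F = 40.4%

F = (AUC_ev / D_ev) / (AUC_iv / D_iv)
  = (604/300) / (498/100)
  = 2.01333 / 4.98 = 0.4043
  = 40.43%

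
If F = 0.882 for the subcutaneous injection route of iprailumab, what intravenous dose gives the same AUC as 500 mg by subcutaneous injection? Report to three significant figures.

Systemic exposure from an extravascular dose = F × D_ev, so the equivalent IV dose is F × D_ev.
D_iv = F × D_ev = 0.882 × 500 = 441 mg

D_iv = 441 mg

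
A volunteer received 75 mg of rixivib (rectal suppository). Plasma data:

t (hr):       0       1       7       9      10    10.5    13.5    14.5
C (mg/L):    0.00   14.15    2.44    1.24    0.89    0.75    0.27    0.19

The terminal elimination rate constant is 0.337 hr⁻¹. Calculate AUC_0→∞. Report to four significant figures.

Trapezoidal AUC_0→14.5:
  [0→1]: (0.00+14.15)/2 × 1 = 7.075
  [1→7]: (14.15+2.44)/2 × 6 = 49.77
  [7→9]: (2.44+1.24)/2 × 2 = 3.68
  [9→10]: (1.24+0.89)/2 × 1 = 1.065
  [10→10.5]: (0.89+0.75)/2 × 0.5 = 0.41
  [10.5→13.5]: (0.75+0.27)/2 × 3 = 1.53
  [13.5→14.5]: (0.27+0.19)/2 × 1 = 0.23
  Sum = 63.76 mg/L·hr
Extrapolated tail: C_last / k_e = 0.19 / 0.337 = 0.564
AUC_0→∞ = 63.76 + 0.564 = 64.324 mg/L·hr

AUC = 64.32 mg/L·hr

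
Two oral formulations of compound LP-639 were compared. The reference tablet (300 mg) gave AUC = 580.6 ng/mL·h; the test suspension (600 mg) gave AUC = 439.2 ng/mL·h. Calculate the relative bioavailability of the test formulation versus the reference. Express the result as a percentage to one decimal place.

F_rel = (AUC_test/D_test) / (AUC_ref/D_ref)
      = (439.2/600) / (580.6/300)
      = 0.732 / 1.93533 = 0.3782 = 37.82%

F_rel = 37.8%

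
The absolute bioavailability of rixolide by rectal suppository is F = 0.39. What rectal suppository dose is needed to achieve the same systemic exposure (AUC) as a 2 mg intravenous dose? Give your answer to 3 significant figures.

For equal systemic exposure: F × D_ev = D_iv
D_ev = D_iv / F = 2 / 0.39 = 5.12821 mg

D_rectal = 5.13 mg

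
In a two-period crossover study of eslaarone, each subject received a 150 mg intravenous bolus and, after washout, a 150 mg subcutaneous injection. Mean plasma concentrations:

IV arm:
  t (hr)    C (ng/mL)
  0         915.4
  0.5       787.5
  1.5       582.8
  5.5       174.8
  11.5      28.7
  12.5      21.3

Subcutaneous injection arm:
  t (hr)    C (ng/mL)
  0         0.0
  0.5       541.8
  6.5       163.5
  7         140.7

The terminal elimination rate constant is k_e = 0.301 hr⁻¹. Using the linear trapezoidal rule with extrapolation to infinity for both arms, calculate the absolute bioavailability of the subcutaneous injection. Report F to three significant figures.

Trapezoidal AUC_0→12.5 (IV):
  [0→0.5]: (915.4+787.5)/2 × 0.5 = 425.725
  [0.5→1.5]: (787.5+582.8)/2 × 1 = 685.15
  [1.5→5.5]: (582.8+174.8)/2 × 4 = 1515.2
  [5.5→11.5]: (174.8+28.7)/2 × 6 = 610.5
  [11.5→12.5]: (28.7+21.3)/2 × 1 = 25.0
  Sum = 3261.575 ng/mL·hr
IV tail: 21.3/0.301 = 70.764; AUC_iv,0→∞ = 3261.575 + 70.764 = 3332.339 ng/mL·hr
Trapezoidal AUC_0→7 (subcutaneous injection):
  [0→0.5]: (0.0+541.8)/2 × 0.5 = 135.45
  [0.5→6.5]: (541.8+163.5)/2 × 6 = 2115.9
  [6.5→7]: (163.5+140.7)/2 × 0.5 = 76.05
  Sum = 2327.4 ng/mL·hr
subcutaneous injection tail: 140.7/0.301 = 467.442; AUC_ev,0→∞ = 2327.4 + 467.442 = 2794.842 ng/mL·hr
F = (AUC_ev/D_ev)/(AUC_iv/D_iv) = (2794.842/150)/(3332.339/150) = 18.63228/22.2156 = 0.8387

F = 0.839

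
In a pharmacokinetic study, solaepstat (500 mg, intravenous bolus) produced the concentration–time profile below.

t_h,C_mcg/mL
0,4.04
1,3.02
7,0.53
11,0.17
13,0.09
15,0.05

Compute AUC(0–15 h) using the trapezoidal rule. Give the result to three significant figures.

AUC = 16.0 mcg/mL·h

Trapezoidal AUC_0→15:
  [0→1]: (4.04+3.02)/2 × 1 = 3.53
  [1→7]: (3.02+0.53)/2 × 6 = 10.65
  [7→11]: (0.53+0.17)/2 × 4 = 1.4
  [11→13]: (0.17+0.09)/2 × 2 = 0.26
  [13→15]: (0.09+0.05)/2 × 2 = 0.14
  Sum = 15.98 mcg/mL·h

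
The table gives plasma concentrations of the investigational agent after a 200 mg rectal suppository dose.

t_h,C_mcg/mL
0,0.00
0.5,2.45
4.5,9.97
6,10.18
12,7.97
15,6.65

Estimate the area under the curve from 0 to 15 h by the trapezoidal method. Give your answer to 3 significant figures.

AUC = 117 mcg/mL·h

Trapezoidal AUC_0→15:
  [0→0.5]: (0.00+2.45)/2 × 0.5 = 0.6125
  [0.5→4.5]: (2.45+9.97)/2 × 4 = 24.84
  [4.5→6]: (9.97+10.18)/2 × 1.5 = 15.1125
  [6→12]: (10.18+7.97)/2 × 6 = 54.45
  [12→15]: (7.97+6.65)/2 × 3 = 21.93
  Sum = 116.945 mcg/mL·h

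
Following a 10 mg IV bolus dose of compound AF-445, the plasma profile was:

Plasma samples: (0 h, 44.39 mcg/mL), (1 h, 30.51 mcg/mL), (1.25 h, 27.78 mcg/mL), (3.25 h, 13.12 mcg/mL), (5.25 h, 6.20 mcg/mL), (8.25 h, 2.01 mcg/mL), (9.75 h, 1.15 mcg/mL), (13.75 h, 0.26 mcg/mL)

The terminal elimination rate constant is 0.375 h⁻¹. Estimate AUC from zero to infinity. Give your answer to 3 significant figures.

AUC = 123 mcg/mL·h

Trapezoidal AUC_0→13.75:
  [0→1]: (44.39+30.51)/2 × 1 = 37.45
  [1→1.25]: (30.51+27.78)/2 × 0.25 = 7.28625
  [1.25→3.25]: (27.78+13.12)/2 × 2 = 40.9
  [3.25→5.25]: (13.12+6.20)/2 × 2 = 19.32
  [5.25→8.25]: (6.20+2.01)/2 × 3 = 12.315
  [8.25→9.75]: (2.01+1.15)/2 × 1.5 = 2.37
  [9.75→13.75]: (1.15+0.26)/2 × 4 = 2.82
  Sum = 122.46125 mcg/mL·h
Extrapolated tail: C_last / k_e = 0.26 / 0.375 = 0.693
AUC_0→∞ = 122.46125 + 0.693 = 123.15425 mcg/mL·h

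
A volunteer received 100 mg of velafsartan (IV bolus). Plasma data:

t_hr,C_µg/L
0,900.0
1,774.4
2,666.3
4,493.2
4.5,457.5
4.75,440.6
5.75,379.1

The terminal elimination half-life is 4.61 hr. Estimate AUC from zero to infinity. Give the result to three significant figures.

Trapezoidal AUC_0→5.75:
  [0→1]: (900.0+774.4)/2 × 1 = 837.2
  [1→2]: (774.4+666.3)/2 × 1 = 720.35
  [2→4]: (666.3+493.2)/2 × 2 = 1159.5
  [4→4.5]: (493.2+457.5)/2 × 0.5 = 237.675
  [4.5→4.75]: (457.5+440.6)/2 × 0.25 = 112.2625
  [4.75→5.75]: (440.6+379.1)/2 × 1 = 409.85
  Sum = 3476.8375 µg/L·hr
k_e = ln2 / t½ = 0.693147 / 4.61 = 0.1504 hr^-1
Extrapolated tail: C_last / k_e = 379.1 / 0.1504 = 2520.612
AUC_0→∞ = 3476.8375 + 2520.612 = 5997.4495 µg/L·hr

AUC = 6000 µg/L·hr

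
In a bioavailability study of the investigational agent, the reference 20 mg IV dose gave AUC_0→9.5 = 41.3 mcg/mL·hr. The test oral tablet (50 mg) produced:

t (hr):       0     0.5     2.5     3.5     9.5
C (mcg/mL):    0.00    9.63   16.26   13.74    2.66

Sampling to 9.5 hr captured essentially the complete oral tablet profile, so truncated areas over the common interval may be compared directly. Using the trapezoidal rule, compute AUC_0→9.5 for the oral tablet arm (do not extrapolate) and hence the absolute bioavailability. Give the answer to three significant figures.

F = 0.896

Trapezoidal AUC_0→9.5 (oral tablet):
  [0→0.5]: (0.00+9.63)/2 × 0.5 = 2.4075
  [0.5→2.5]: (9.63+16.26)/2 × 2 = 25.89
  [2.5→3.5]: (16.26+13.74)/2 × 1 = 15.0
  [3.5→9.5]: (13.74+2.66)/2 × 6 = 49.2
  Sum = 92.4975 mcg/mL·hr
F = (AUC_ev/D_ev)/(AUC_iv/D_iv) = (92.4975/50)/(41.3/20) = 1.84995/2.065 = 0.8959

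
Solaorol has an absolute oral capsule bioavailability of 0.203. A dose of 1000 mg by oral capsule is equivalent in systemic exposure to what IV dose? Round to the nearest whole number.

D_iv = 203 mg

Systemic exposure from an extravascular dose = F × D_ev, so the equivalent IV dose is F × D_ev.
D_iv = F × D_ev = 0.203 × 1000 = 203 mg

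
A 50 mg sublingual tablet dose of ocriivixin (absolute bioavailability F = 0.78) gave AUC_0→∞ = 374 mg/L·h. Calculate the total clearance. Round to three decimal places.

CL = 0.104 L/h

CL = F × Dose / AUC_0→∞
   = 0.78 × 50 / 374 = 0.104278 L/h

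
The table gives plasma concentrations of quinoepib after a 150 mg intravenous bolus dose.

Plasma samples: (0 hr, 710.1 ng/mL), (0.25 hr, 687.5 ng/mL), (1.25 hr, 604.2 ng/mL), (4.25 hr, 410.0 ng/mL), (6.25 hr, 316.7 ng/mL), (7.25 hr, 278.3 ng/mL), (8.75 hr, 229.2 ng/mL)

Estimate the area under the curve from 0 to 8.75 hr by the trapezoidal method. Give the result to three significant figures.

AUC = 3750 ng/mL·hr

Trapezoidal AUC_0→8.75:
  [0→0.25]: (710.1+687.5)/2 × 0.25 = 174.7
  [0.25→1.25]: (687.5+604.2)/2 × 1 = 645.85
  [1.25→4.25]: (604.2+410.0)/2 × 3 = 1521.3
  [4.25→6.25]: (410.0+316.7)/2 × 2 = 726.7
  [6.25→7.25]: (316.7+278.3)/2 × 1 = 297.5
  [7.25→8.75]: (278.3+229.2)/2 × 1.5 = 380.625
  Sum = 3746.675 ng/mL·hr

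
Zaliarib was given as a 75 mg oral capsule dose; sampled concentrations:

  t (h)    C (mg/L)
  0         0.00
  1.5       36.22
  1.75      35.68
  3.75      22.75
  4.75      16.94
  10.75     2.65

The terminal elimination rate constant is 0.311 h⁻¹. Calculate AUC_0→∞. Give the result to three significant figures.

AUC = 182 mg/L·h

Trapezoidal AUC_0→10.75:
  [0→1.5]: (0.00+36.22)/2 × 1.5 = 27.165
  [1.5→1.75]: (36.22+35.68)/2 × 0.25 = 8.9875
  [1.75→3.75]: (35.68+22.75)/2 × 2 = 58.43
  [3.75→4.75]: (22.75+16.94)/2 × 1 = 19.845
  [4.75→10.75]: (16.94+2.65)/2 × 6 = 58.77
  Sum = 173.1975 mg/L·h
Extrapolated tail: C_last / k_e = 2.65 / 0.311 = 8.521
AUC_0→∞ = 173.1975 + 8.521 = 181.7185 mg/L·h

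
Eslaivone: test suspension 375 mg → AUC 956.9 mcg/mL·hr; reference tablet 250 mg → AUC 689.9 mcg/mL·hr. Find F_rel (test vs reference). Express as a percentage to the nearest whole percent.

F_rel = (AUC_test/D_test) / (AUC_ref/D_ref)
      = (956.9/375) / (689.9/250)
      = 2.55173 / 2.7596 = 0.9247 = 92.47%

F_rel = 92%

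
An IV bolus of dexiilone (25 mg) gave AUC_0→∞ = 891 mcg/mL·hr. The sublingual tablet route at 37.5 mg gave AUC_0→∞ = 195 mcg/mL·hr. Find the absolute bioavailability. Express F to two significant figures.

F = 0.15

F = (AUC_ev / D_ev) / (AUC_iv / D_iv)
  = (195/37.5) / (891/25)
  = 5.2 / 35.64 = 0.1459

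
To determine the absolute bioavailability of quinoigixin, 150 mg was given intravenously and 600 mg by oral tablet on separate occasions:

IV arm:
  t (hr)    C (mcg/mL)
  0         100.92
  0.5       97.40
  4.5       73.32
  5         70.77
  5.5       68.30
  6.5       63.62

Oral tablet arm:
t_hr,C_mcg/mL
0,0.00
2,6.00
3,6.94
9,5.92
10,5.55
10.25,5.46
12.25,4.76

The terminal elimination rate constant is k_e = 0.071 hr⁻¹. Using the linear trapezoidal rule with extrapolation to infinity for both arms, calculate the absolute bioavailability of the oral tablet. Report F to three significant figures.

Trapezoidal AUC_0→6.5 (IV):
  [0→0.5]: (100.92+97.40)/2 × 0.5 = 49.58
  [0.5→4.5]: (97.40+73.32)/2 × 4 = 341.44
  [4.5→5]: (73.32+70.77)/2 × 0.5 = 36.0225
  [5→5.5]: (70.77+68.30)/2 × 0.5 = 34.7675
  [5.5→6.5]: (68.30+63.62)/2 × 1 = 65.96
  Sum = 527.77 mcg/mL·hr
IV tail: 63.62/0.071 = 896.056; AUC_iv,0→∞ = 527.77 + 896.056 = 1423.826 mcg/mL·hr
Trapezoidal AUC_0→12.25 (oral tablet):
  [0→2]: (0.00+6.00)/2 × 2 = 6.0
  [2→3]: (6.00+6.94)/2 × 1 = 6.47
  [3→9]: (6.94+5.92)/2 × 6 = 38.58
  [9→10]: (5.92+5.55)/2 × 1 = 5.735
  [10→10.25]: (5.55+5.46)/2 × 0.25 = 1.37625
  [10.25→12.25]: (5.46+4.76)/2 × 2 = 10.22
  Sum = 68.38125 mcg/mL·hr
oral tablet tail: 4.76/0.071 = 67.042; AUC_ev,0→∞ = 68.38125 + 67.042 = 135.42325 mcg/mL·hr
F = (AUC_ev/D_ev)/(AUC_iv/D_iv) = (135.42325/600)/(1423.826/150) = 0.225705/9.49217 = 0.0238

F = 0.0238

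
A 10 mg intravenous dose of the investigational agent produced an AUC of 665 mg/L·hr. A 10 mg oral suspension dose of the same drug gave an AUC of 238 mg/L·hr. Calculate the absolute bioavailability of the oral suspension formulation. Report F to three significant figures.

F = 0.358

F = (AUC_ev / D_ev) / (AUC_iv / D_iv)
  = (238/10) / (665/10)
  = 23.8 / 66.5 = 0.3579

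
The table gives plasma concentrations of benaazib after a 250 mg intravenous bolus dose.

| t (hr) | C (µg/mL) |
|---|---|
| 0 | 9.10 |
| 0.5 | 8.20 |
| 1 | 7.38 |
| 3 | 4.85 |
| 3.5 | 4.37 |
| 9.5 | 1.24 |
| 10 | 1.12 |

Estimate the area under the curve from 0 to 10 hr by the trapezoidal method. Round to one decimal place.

Trapezoidal AUC_0→10:
  [0→0.5]: (9.10+8.20)/2 × 0.5 = 4.325
  [0.5→1]: (8.20+7.38)/2 × 0.5 = 3.895
  [1→3]: (7.38+4.85)/2 × 2 = 12.23
  [3→3.5]: (4.85+4.37)/2 × 0.5 = 2.305
  [3.5→9.5]: (4.37+1.24)/2 × 6 = 16.83
  [9.5→10]: (1.24+1.12)/2 × 0.5 = 0.59
  Sum = 40.175 µg/mL·hr

AUC = 40.2 µg/mL·hr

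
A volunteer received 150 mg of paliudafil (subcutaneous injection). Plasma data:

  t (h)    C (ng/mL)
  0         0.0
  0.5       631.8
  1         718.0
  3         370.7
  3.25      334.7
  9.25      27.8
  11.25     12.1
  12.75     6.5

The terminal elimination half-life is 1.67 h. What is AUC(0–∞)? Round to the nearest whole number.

AUC = 2829 ng/mL·h

Trapezoidal AUC_0→12.75:
  [0→0.5]: (0.0+631.8)/2 × 0.5 = 157.95
  [0.5→1]: (631.8+718.0)/2 × 0.5 = 337.45
  [1→3]: (718.0+370.7)/2 × 2 = 1088.7
  [3→3.25]: (370.7+334.7)/2 × 0.25 = 88.175
  [3.25→9.25]: (334.7+27.8)/2 × 6 = 1087.5
  [9.25→11.25]: (27.8+12.1)/2 × 2 = 39.9
  [11.25→12.75]: (12.1+6.5)/2 × 1.5 = 13.95
  Sum = 2813.625 ng/mL·h
k_e = ln2 / t½ = 0.693147 / 1.67 = 0.4151 h^-1
Extrapolated tail: C_last / k_e = 6.5 / 0.4151 = 15.659
AUC_0→∞ = 2813.625 + 15.659 = 2829.284 ng/mL·h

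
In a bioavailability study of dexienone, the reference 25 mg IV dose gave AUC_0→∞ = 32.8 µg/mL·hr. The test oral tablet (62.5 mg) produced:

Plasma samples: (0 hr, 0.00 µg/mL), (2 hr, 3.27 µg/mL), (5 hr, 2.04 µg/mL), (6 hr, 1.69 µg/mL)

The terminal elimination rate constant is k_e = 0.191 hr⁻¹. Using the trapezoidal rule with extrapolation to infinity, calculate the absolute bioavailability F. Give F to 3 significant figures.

F = 0.268

Trapezoidal AUC_0→6 (oral tablet):
  [0→2]: (0.00+3.27)/2 × 2 = 3.27
  [2→5]: (3.27+2.04)/2 × 3 = 7.965
  [5→6]: (2.04+1.69)/2 × 1 = 1.865
  Sum = 13.1 µg/mL·hr
Tail: C_last/k_e = 1.69/0.191 = 8.848
AUC_0→∞ (oral tablet) = 13.1 + 8.848 = 21.948 µg/mL·hr
F = (AUC_ev/D_ev)/(AUC_iv/D_iv) = (21.948/62.5)/(32.8/25) = 0.351168/1.312 = 0.2677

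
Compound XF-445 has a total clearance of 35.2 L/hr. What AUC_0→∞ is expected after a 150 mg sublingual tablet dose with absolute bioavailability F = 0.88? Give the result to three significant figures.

AUC = 3.75 mg/L·hr

AUC_0→∞ = F × Dose / CL
        = 0.88 × 150 / 35.2 = 3.75 mg/L·hr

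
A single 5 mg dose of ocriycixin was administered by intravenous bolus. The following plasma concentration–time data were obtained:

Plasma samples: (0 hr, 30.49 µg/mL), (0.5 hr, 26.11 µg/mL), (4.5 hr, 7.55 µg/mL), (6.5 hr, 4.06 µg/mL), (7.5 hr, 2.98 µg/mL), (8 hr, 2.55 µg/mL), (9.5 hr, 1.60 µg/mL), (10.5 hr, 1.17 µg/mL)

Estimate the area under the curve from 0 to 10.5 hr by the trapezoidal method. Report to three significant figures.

AUC = 102 µg/mL·hr

Trapezoidal AUC_0→10.5:
  [0→0.5]: (30.49+26.11)/2 × 0.5 = 14.15
  [0.5→4.5]: (26.11+7.55)/2 × 4 = 67.32
  [4.5→6.5]: (7.55+4.06)/2 × 2 = 11.61
  [6.5→7.5]: (4.06+2.98)/2 × 1 = 3.52
  [7.5→8]: (2.98+2.55)/2 × 0.5 = 1.3825
  [8→9.5]: (2.55+1.60)/2 × 1.5 = 3.1125
  [9.5→10.5]: (1.60+1.17)/2 × 1 = 1.385
  Sum = 102.48 µg/mL·hr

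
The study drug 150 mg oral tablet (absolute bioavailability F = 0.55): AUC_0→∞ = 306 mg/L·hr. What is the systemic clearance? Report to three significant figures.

CL = F × Dose / AUC_0→∞
   = 0.55 × 150 / 306 = 0.269608 L/hr

CL = 0.270 L/hr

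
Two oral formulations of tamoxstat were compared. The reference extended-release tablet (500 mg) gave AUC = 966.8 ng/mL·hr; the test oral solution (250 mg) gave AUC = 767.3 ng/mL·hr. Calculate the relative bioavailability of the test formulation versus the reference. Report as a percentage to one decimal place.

F_rel = 158.7%

F_rel = (AUC_test/D_test) / (AUC_ref/D_ref)
      = (767.3/250) / (966.8/500)
      = 3.0692 / 1.9336 = 1.5873 = 158.73%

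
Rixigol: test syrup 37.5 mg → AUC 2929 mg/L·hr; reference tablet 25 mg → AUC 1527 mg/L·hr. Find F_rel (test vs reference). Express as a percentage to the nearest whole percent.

F_rel = (AUC_test/D_test) / (AUC_ref/D_ref)
      = (2929/37.5) / (1527/25)
      = 78.1067 / 61.08 = 1.2788 = 127.88%

F_rel = 128%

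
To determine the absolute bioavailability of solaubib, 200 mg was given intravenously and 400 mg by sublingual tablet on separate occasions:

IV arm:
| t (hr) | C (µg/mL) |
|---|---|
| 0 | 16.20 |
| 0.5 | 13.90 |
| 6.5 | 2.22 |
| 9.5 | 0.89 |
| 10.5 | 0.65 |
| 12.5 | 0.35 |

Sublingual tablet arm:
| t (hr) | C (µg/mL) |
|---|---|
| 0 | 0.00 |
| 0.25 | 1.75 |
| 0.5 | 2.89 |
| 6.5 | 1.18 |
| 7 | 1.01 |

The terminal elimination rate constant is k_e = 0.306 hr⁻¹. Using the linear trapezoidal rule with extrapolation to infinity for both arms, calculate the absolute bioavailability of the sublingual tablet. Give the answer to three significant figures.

F = 0.133

Trapezoidal AUC_0→12.5 (IV):
  [0→0.5]: (16.20+13.90)/2 × 0.5 = 7.525
  [0.5→6.5]: (13.90+2.22)/2 × 6 = 48.36
  [6.5→9.5]: (2.22+0.89)/2 × 3 = 4.665
  [9.5→10.5]: (0.89+0.65)/2 × 1 = 0.77
  [10.5→12.5]: (0.65+0.35)/2 × 2 = 1.0
  Sum = 62.32 µg/mL·hr
IV tail: 0.35/0.306 = 1.144; AUC_iv,0→∞ = 62.32 + 1.144 = 63.464 µg/mL·hr
Trapezoidal AUC_0→7 (sublingual tablet):
  [0→0.25]: (0.00+1.75)/2 × 0.25 = 0.21875
  [0.25→0.5]: (1.75+2.89)/2 × 0.25 = 0.58
  [0.5→6.5]: (2.89+1.18)/2 × 6 = 12.21
  [6.5→7]: (1.18+1.01)/2 × 0.5 = 0.5475
  Sum = 13.55625 µg/mL·hr
sublingual tablet tail: 1.01/0.306 = 3.301; AUC_ev,0→∞ = 13.55625 + 3.301 = 16.85725 µg/mL·hr
F = (AUC_ev/D_ev)/(AUC_iv/D_iv) = (16.85725/400)/(63.464/200) = 0.042143125/0.31732 = 0.1328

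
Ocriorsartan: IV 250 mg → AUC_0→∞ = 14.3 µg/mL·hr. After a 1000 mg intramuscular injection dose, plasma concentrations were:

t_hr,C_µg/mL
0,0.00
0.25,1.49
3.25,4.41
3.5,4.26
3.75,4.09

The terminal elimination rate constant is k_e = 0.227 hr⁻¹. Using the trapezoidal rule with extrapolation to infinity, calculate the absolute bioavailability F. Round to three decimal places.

F = 0.510

Trapezoidal AUC_0→3.75 (intramuscular injection):
  [0→0.25]: (0.00+1.49)/2 × 0.25 = 0.18625
  [0.25→3.25]: (1.49+4.41)/2 × 3 = 8.85
  [3.25→3.5]: (4.41+4.26)/2 × 0.25 = 1.08375
  [3.5→3.75]: (4.26+4.09)/2 × 0.25 = 1.04375
  Sum = 11.16375 µg/mL·hr
Tail: C_last/k_e = 4.09/0.227 = 18.018
AUC_0→∞ (intramuscular injection) = 11.16375 + 18.018 = 29.18175 µg/mL·hr
F = (AUC_ev/D_ev)/(AUC_iv/D_iv) = (29.18175/1000)/(14.3/250) = 0.02918175/0.0572 = 0.5102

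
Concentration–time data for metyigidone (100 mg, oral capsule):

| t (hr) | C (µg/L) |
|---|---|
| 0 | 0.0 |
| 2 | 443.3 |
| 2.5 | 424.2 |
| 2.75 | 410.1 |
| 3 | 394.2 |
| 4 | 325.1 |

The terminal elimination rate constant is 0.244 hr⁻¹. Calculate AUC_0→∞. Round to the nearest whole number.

AUC = 2557 µg/L·hr

Trapezoidal AUC_0→4:
  [0→2]: (0.0+443.3)/2 × 2 = 443.3
  [2→2.5]: (443.3+424.2)/2 × 0.5 = 216.875
  [2.5→2.75]: (424.2+410.1)/2 × 0.25 = 104.2875
  [2.75→3]: (410.1+394.2)/2 × 0.25 = 100.5375
  [3→4]: (394.2+325.1)/2 × 1 = 359.65
  Sum = 1224.65 µg/L·hr
Extrapolated tail: C_last / k_e = 325.1 / 0.244 = 1332.377
AUC_0→∞ = 1224.65 + 1332.377 = 2557.027 µg/L·hr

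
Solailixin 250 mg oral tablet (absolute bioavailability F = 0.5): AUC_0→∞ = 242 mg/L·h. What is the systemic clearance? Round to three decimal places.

CL = 0.517 L/h

CL = F × Dose / AUC_0→∞
   = 0.5 × 250 / 242 = 0.516529 L/h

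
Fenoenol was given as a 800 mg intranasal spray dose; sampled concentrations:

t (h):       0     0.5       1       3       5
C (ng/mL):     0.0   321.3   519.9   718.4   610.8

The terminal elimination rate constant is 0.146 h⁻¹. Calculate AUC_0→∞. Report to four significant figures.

AUC = 7042 ng/mL·h

Trapezoidal AUC_0→5:
  [0→0.5]: (0.0+321.3)/2 × 0.5 = 80.325
  [0.5→1]: (321.3+519.9)/2 × 0.5 = 210.3
  [1→3]: (519.9+718.4)/2 × 2 = 1238.3
  [3→5]: (718.4+610.8)/2 × 2 = 1329.2
  Sum = 2858.125 ng/mL·h
Extrapolated tail: C_last / k_e = 610.8 / 0.146 = 4183.562
AUC_0→∞ = 2858.125 + 4183.562 = 7041.687 ng/mL·h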